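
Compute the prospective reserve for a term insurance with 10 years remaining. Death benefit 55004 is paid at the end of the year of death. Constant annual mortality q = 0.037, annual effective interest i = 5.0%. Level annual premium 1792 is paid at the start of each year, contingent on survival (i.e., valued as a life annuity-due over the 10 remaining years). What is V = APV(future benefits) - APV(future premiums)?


v = 1/(1+i) = 0.952381
APV(future benefits) per unit = sum_{k=0}^{9} k_p_x * q * v^(k+1) = 0.246205
APV(future benefits) = 55004 * 0.246205 = 13542.27
Life annuity-due factor ä_{x:10} = sum_{k=0}^{9} k_p_x * v^k = 6.986904
APV(future premiums) = 1792 * 6.986904 = 12520.5318
V = 13542.27 - 12520.5318
= 1021.7382


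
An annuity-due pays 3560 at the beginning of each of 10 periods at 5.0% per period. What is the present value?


PV_due = PMT * (1-(1+i)^(-n))/i * (1+i)
PV_immediate = 27489.3763
PV_due = 27489.3763 * 1.05
= 28863.8452


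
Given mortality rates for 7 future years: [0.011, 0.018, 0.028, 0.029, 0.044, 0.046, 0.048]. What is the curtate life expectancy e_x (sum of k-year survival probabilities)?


e_x = sum_{k=1}^{n} k_p_x
k_p_x values:
  1_p_x = 0.989
  2_p_x = 0.971198
  3_p_x = 0.944004
  4_p_x = 0.916628
  5_p_x = 0.876297
  6_p_x = 0.835987
  7_p_x = 0.79586
e_x = 6.329


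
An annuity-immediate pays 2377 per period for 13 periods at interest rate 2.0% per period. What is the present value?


PV = PMT * (1 - (1+i)^(-n)) / i
= 2377 * (1 - (1+0.02)^(-13)) / 0.02
= 2377 * (1 - 0.773033) / 0.02
= 2377 * 11.348374
= 26975.0844


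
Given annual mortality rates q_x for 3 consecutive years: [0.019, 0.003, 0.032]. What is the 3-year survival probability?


p_k = 1 - q_k for each year
Survival = product of (1 - q_k)
= 0.981 * 0.997 * 0.968
= 0.9468


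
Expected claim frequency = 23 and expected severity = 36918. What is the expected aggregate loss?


E[S] = E[N] * E[X]
= 23 * 36918
= 849114


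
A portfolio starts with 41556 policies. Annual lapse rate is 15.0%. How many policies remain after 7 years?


remaining = initial * (1 - lapse)^years
= 41556 * (1 - 0.15)^7
= 41556 * 0.320577
= 13321.9015


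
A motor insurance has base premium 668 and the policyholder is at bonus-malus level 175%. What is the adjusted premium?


adjusted = base * BM_level / 100
= 668 * 175 / 100
= 668 * 1.75
= 1169.0


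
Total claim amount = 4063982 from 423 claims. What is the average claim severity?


severity = total / number
= 4063982 / 423
= 9607.5225


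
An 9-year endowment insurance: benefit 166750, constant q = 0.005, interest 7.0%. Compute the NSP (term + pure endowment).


Term component = 5336.6604
Pure endowment = 9_p_x * v^9 * benefit = 0.95589 * 0.543934 * 166750 = 86700.0944
NSP = 92036.7547


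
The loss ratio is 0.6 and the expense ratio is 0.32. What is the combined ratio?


Combined ratio = loss ratio + expense ratio
= 0.6 + 0.32
= 0.92


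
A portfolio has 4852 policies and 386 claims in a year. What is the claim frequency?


frequency = claims / policies
= 386 / 4852
= 0.0796


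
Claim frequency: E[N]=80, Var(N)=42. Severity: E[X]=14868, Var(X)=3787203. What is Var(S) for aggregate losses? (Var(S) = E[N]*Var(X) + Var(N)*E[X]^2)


Var(S) = E[N]*Var(X) + Var(N)*E[X]^2
= 80*3787203 + 42*14868^2
= 302976240 + 9284411808
= 9.5874e+09


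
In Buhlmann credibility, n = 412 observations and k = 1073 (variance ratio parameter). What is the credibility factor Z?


Z = n / (n + k)
= 412 / (412 + 1073)
= 412 / 1485
= 0.2774


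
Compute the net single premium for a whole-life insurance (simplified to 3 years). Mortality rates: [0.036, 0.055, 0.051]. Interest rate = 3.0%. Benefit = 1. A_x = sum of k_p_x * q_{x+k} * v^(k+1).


v = 0.970874
Year 0: k_p_x=1.0, q=0.036, term=0.034951
Year 1: k_p_x=0.964, q=0.055, term=0.049976
Year 2: k_p_x=0.91098, q=0.051, term=0.042517
A_x = 0.1274


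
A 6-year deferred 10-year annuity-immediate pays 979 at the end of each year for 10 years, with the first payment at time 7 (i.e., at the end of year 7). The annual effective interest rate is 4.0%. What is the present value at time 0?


PV at time 6 of the 10-year annuity-immediate:
a_n = 979 * (1-(1+0.04)^(-10))/0.04 = 7940.567
Discount back 6 years to time 0:
PV = 7940.567 * (1+0.04)^(-6)
= 7940.567 * 0.790315
= 6275.5454


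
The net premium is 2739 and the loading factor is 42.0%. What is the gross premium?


Gross = net * (1 + loading)
= 2739 * (1 + 0.42)
= 2739 * 1.42
= 3889.38


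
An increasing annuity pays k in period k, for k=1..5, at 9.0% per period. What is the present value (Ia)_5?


(Ia)_n = sum_{k=1}^{n} k * v^k, v = 1/(1+i)
v = 0.917431
Sum computed term by term:
(Ia)_5 = 11.0007


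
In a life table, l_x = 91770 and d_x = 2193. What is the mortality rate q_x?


q_x = d_x / l_x
= 2193 / 91770
= 0.0239


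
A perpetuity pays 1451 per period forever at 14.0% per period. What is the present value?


PV = PMT / i
= 1451 / 0.14
= 10364.2857


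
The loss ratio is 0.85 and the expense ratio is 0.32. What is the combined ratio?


Combined ratio = loss ratio + expense ratio
= 0.85 + 0.32
= 1.17


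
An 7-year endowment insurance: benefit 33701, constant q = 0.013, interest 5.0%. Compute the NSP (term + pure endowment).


Term component = 2444.5482
Pure endowment = 7_p_x * v^7 * benefit = 0.912473 * 0.710681 * 33701 = 21854.3434
NSP = 24298.8916


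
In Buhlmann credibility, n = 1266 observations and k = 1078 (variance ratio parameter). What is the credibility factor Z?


Z = n / (n + k)
= 1266 / (1266 + 1078)
= 1266 / 2344
= 0.5401


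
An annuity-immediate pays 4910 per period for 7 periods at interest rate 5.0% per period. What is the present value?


PV = PMT * (1 - (1+i)^(-n)) / i
= 4910 * (1 - (1+0.05)^(-7)) / 0.05
= 4910 * (1 - 0.710681) / 0.05
= 4910 * 5.786373
= 28411.0934


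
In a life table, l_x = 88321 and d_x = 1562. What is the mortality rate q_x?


q_x = d_x / l_x
= 1562 / 88321
= 0.0177


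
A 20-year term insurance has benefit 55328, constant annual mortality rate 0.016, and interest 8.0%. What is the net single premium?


NSP = benefit * sum_{k=0}^{n-1} k_p_x * q * v^(k+1)
With constant q=0.016, v=0.925926
Sum = 0.140768
NSP = 55328 * 0.140768
= 7788.4178


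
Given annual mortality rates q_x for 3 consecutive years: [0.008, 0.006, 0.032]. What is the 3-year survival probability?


p_k = 1 - q_k for each year
Survival = product of (1 - q_k)
= 0.992 * 0.994 * 0.968
= 0.9545


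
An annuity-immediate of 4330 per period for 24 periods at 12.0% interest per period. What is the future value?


FV = PMT * ((1+i)^n - 1) / i
= 4330 * ((1.12)^24 - 1) / 0.12
= 4330 * (15.178629 - 1) / 0.12
= 511612.1941


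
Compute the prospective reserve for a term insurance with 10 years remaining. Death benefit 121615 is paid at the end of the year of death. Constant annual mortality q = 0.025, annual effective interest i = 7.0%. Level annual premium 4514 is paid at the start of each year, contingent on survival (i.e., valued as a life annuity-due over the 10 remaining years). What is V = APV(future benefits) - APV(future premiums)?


v = 1/(1+i) = 0.934579
APV(future benefits) per unit = sum_{k=0}^{9} k_p_x * q * v^(k+1) = 0.159304
APV(future benefits) = 121615 * 0.159304 = 19373.6979
Life annuity-due factor ä_{x:10} = sum_{k=0}^{9} k_p_x * v^k = 6.818191
APV(future premiums) = 4514 * 6.818191 = 30777.3132
V = 19373.6979 - 30777.3132
= -11403.6152


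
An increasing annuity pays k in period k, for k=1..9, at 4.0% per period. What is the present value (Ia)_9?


(Ia)_n = sum_{k=1}^{n} k * v^k, v = 1/(1+i)
v = 0.961538
Sum computed term by term:
(Ia)_9 = 35.2366


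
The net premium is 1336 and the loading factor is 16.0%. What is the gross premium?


Gross = net * (1 + loading)
= 1336 * (1 + 0.16)
= 1336 * 1.16
= 1549.76


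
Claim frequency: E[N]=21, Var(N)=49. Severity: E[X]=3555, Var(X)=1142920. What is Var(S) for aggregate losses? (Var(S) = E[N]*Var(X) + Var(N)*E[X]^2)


Var(S) = E[N]*Var(X) + Var(N)*E[X]^2
= 21*1142920 + 49*3555^2
= 24001320 + 619263225
= 6.4326e+08


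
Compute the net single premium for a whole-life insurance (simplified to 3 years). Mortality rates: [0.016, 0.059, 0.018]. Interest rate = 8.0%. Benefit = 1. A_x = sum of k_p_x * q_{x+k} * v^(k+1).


v = 0.925926
Year 0: k_p_x=1.0, q=0.016, term=0.014815
Year 1: k_p_x=0.984, q=0.059, term=0.049774
Year 2: k_p_x=0.925944, q=0.018, term=0.013231
A_x = 0.0778


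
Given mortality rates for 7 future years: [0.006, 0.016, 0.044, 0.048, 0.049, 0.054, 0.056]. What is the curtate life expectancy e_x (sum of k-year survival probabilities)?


e_x = sum_{k=1}^{n} k_p_x
k_p_x values:
  1_p_x = 0.994
  2_p_x = 0.978096
  3_p_x = 0.93506
  4_p_x = 0.890177
  5_p_x = 0.846558
  6_p_x = 0.800844
  7_p_x = 0.755997
e_x = 6.2007


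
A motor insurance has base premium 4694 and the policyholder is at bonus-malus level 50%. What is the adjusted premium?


adjusted = base * BM_level / 100
= 4694 * 50 / 100
= 4694 * 0.5
= 2347.0


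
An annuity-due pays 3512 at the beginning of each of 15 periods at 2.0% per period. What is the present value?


PV_due = PMT * (1-(1+i)^(-n))/i * (1+i)
PV_immediate = 45126.6134
PV_due = 45126.6134 * 1.02
= 46029.1457


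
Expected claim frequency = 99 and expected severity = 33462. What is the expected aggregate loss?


E[S] = E[N] * E[X]
= 99 * 33462
= 3.3127e+06


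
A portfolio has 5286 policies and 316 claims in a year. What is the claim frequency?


frequency = claims / policies
= 316 / 5286
= 0.0598


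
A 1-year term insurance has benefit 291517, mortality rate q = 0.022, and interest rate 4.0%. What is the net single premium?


NSP = benefit * q * v
v = 1/(1+i) = 0.961538
NSP = 291517 * 0.022 * 0.961538
= 6166.7058


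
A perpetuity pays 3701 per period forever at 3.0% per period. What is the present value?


PV = PMT / i
= 3701 / 0.03
= 123366.6667


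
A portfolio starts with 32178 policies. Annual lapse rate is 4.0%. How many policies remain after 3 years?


remaining = initial * (1 - lapse)^years
= 32178 * (1 - 0.04)^3
= 32178 * 0.884736
= 28469.035


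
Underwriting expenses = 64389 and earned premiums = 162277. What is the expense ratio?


Expense ratio = expenses / premiums
= 64389 / 162277
= 0.3968


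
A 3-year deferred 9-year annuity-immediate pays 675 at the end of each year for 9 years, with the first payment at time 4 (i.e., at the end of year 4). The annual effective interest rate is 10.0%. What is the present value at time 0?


PV at time 3 of the 9-year annuity-immediate:
a_n = 675 * (1-(1+0.1)^(-9))/0.1 = 3887.3411
Discount back 3 years to time 0:
PV = 3887.3411 * (1+0.1)^(-3)
= 3887.3411 * 0.751315
= 2920.6169


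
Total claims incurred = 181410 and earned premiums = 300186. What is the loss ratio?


Loss ratio = claims / premiums
= 181410 / 300186
= 0.6043


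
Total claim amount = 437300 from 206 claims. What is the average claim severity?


severity = total / number
= 437300 / 206
= 2122.8155


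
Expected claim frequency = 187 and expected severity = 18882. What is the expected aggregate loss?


E[S] = E[N] * E[X]
= 187 * 18882
= 3.5309e+06


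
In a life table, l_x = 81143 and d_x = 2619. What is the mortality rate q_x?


q_x = d_x / l_x
= 2619 / 81143
= 0.0323


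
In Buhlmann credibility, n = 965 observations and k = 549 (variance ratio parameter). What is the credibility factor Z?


Z = n / (n + k)
= 965 / (965 + 549)
= 965 / 1514
= 0.6374


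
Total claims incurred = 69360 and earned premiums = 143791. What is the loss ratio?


Loss ratio = claims / premiums
= 69360 / 143791
= 0.4824


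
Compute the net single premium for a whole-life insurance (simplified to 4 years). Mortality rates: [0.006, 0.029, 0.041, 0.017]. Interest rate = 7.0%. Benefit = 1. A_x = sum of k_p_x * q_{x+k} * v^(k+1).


v = 0.934579
Year 0: k_p_x=1.0, q=0.006, term=0.005607
Year 1: k_p_x=0.994, q=0.029, term=0.025178
Year 2: k_p_x=0.965174, q=0.041, term=0.032303
Year 3: k_p_x=0.925602, q=0.017, term=0.012004
A_x = 0.0751


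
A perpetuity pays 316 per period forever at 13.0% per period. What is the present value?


PV = PMT / i
= 316 / 0.13
= 2430.7692


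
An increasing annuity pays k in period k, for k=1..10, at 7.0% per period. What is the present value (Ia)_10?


(Ia)_n = sum_{k=1}^{n} k * v^k, v = 1/(1+i)
v = 0.934579
Sum computed term by term:
(Ia)_10 = 34.7391


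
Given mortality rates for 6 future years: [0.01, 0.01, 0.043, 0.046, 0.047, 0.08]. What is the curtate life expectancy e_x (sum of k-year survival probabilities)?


e_x = sum_{k=1}^{n} k_p_x
k_p_x values:
  1_p_x = 0.99
  2_p_x = 0.9801
  3_p_x = 0.937956
  4_p_x = 0.89481
  5_p_x = 0.852754
  6_p_x = 0.784533
e_x = 5.4402


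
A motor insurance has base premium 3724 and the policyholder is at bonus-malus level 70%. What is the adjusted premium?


adjusted = base * BM_level / 100
= 3724 * 70 / 100
= 3724 * 0.7
= 2606.8


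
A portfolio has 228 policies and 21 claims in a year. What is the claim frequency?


frequency = claims / policies
= 21 / 228
= 0.0921


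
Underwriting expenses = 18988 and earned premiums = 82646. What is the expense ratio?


Expense ratio = expenses / premiums
= 18988 / 82646
= 0.2298


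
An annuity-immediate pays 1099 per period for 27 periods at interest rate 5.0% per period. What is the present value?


PV = PMT * (1 - (1+i)^(-n)) / i
= 1099 * (1 - (1+0.05)^(-27)) / 0.05
= 1099 * (1 - 0.267848) / 0.05
= 1099 * 14.643034
= 16092.6939


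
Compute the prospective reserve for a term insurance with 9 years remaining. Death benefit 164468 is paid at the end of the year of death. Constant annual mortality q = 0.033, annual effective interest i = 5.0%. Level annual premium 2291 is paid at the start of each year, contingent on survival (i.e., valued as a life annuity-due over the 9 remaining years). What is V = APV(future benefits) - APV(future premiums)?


v = 1/(1+i) = 0.952381
APV(future benefits) per unit = sum_{k=0}^{8} k_p_x * q * v^(k+1) = 0.208107
APV(future benefits) = 164468 * 0.208107 = 34226.9893
Life annuity-due factor ä_{x:9} = sum_{k=0}^{8} k_p_x * v^k = 6.621595
APV(future premiums) = 2291 * 6.621595 = 15170.0753
V = 34226.9893 - 15170.0753
= 19056.914


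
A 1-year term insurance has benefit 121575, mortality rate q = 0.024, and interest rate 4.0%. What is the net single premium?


NSP = benefit * q * v
v = 1/(1+i) = 0.961538
NSP = 121575 * 0.024 * 0.961538
= 2805.5769


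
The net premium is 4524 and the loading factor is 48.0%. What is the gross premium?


Gross = net * (1 + loading)
= 4524 * (1 + 0.48)
= 4524 * 1.48
= 6695.52


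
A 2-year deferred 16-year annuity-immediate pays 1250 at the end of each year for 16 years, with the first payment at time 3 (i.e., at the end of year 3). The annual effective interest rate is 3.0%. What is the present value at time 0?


PV at time 2 of the 16-year annuity-immediate:
a_n = 1250 * (1-(1+0.03)^(-16))/0.03 = 15701.3775
Discount back 2 years to time 0:
PV = 15701.3775 * (1+0.03)^(-2)
= 15701.3775 * 0.942596
= 14800.0542


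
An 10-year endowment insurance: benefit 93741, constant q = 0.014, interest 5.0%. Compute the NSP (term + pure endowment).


Term component = 9572.4799
Pure endowment = 10_p_x * v^10 * benefit = 0.868499 * 0.613913 * 93741 = 49981.092
NSP = 59553.5719


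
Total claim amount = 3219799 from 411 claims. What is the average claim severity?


severity = total / number
= 3219799 / 411
= 7834.0608


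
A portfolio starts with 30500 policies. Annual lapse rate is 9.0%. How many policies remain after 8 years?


remaining = initial * (1 - lapse)^years
= 30500 * (1 - 0.09)^8
= 30500 * 0.470253
= 14342.7021


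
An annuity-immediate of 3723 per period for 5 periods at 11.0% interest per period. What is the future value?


FV = PMT * ((1+i)^n - 1) / i
= 3723 * ((1.11)^5 - 1) / 0.11
= 3723 * (1.685058 - 1) / 0.11
= 23186.1046


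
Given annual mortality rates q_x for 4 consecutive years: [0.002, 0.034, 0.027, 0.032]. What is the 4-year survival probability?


p_k = 1 - q_k for each year
Survival = product of (1 - q_k)
= 0.998 * 0.966 * 0.973 * 0.968
= 0.908


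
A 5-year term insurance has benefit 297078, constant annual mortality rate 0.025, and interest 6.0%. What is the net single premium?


NSP = benefit * sum_{k=0}^{n-1} k_p_x * q * v^(k+1)
With constant q=0.025, v=0.943396
Sum = 0.100469
NSP = 297078 * 0.100469
= 29847.0808


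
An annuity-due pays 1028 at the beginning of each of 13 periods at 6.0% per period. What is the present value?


PV_due = PMT * (1-(1+i)^(-n))/i * (1+i)
PV_immediate = 9100.5581
PV_due = 9100.5581 * 1.06
= 9646.5916


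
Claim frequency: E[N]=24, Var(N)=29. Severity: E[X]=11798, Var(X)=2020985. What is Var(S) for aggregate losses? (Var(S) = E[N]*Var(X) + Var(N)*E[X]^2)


Var(S) = E[N]*Var(X) + Var(N)*E[X]^2
= 24*2020985 + 29*11798^2
= 48503640 + 4036591316
= 4.0851e+09


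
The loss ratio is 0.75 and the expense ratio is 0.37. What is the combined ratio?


Combined ratio = loss ratio + expense ratio
= 0.75 + 0.37
= 1.12


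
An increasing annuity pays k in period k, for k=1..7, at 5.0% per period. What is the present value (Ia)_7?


(Ia)_n = sum_{k=1}^{n} k * v^k, v = 1/(1+i)
v = 0.952381
Sum computed term by term:
(Ia)_7 = 22.0185


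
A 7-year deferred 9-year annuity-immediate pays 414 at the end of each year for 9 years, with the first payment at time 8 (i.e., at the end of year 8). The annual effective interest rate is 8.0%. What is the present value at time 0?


PV at time 7 of the 9-year annuity-immediate:
a_n = 414 * (1-(1+0.08)^(-9))/0.08 = 2586.2116
Discount back 7 years to time 0:
PV = 2586.2116 * (1+0.08)^(-7)
= 2586.2116 * 0.58349
= 1509.0296


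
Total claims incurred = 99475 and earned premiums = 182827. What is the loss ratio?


Loss ratio = claims / premiums
= 99475 / 182827
= 0.5441


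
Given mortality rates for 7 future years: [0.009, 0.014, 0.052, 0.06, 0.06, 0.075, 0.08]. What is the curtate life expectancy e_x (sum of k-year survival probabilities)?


e_x = sum_{k=1}^{n} k_p_x
k_p_x values:
  1_p_x = 0.991
  2_p_x = 0.977126
  3_p_x = 0.926315
  4_p_x = 0.870737
  5_p_x = 0.818492
  6_p_x = 0.757105
  7_p_x = 0.696537
e_x = 6.0373


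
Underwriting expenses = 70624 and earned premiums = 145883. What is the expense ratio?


Expense ratio = expenses / premiums
= 70624 / 145883
= 0.4841


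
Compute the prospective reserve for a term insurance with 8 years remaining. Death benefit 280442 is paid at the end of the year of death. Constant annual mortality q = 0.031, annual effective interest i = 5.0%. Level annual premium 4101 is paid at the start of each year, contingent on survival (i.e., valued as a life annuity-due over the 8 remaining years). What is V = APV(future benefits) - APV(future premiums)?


v = 1/(1+i) = 0.952381
APV(future benefits) per unit = sum_{k=0}^{7} k_p_x * q * v^(k+1) = 0.181366
APV(future benefits) = 280442 * 0.181366 = 50862.5452
Life annuity-due factor ä_{x:8} = sum_{k=0}^{7} k_p_x * v^k = 6.14303
APV(future premiums) = 4101 * 6.14303 = 25192.5661
V = 50862.5452 - 25192.5661
= 25669.979


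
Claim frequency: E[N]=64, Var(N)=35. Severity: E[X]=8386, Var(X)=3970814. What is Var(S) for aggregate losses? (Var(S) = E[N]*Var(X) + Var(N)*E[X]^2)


Var(S) = E[N]*Var(X) + Var(N)*E[X]^2
= 64*3970814 + 35*8386^2
= 254132096 + 2461374860
= 2.7155e+09


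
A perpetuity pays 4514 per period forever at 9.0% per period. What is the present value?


PV = PMT / i
= 4514 / 0.09
= 50155.5556


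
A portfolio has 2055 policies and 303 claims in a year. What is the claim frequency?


frequency = claims / policies
= 303 / 2055
= 0.1474


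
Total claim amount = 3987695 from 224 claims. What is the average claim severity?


severity = total / number
= 3987695 / 224
= 17802.2098


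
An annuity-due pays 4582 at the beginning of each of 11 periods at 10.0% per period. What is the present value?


PV_due = PMT * (1-(1+i)^(-n))/i * (1+i)
PV_immediate = 29760.3695
PV_due = 29760.3695 * 1.1
= 32736.4065


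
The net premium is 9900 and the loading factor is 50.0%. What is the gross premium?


Gross = net * (1 + loading)
= 9900 * (1 + 0.5)
= 9900 * 1.5
= 14850.0


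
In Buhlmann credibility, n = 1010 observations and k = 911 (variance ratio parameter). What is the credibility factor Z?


Z = n / (n + k)
= 1010 / (1010 + 911)
= 1010 / 1921
= 0.5258


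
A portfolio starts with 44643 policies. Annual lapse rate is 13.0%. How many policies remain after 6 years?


remaining = initial * (1 - lapse)^years
= 44643 * (1 - 0.13)^6
= 44643 * 0.433626
= 19358.3745


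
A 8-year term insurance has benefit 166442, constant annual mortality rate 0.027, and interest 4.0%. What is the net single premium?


NSP = benefit * sum_{k=0}^{n-1} k_p_x * q * v^(k+1)
With constant q=0.027, v=0.961538
Sum = 0.166434
NSP = 166442 * 0.166434
= 27701.6039


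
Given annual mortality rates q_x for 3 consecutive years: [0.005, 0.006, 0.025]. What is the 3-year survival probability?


p_k = 1 - q_k for each year
Survival = product of (1 - q_k)
= 0.995 * 0.994 * 0.975
= 0.9643


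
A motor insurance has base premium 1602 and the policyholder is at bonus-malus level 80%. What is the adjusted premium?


adjusted = base * BM_level / 100
= 1602 * 80 / 100
= 1602 * 0.8
= 1281.6


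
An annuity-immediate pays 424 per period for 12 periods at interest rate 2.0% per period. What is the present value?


PV = PMT * (1 - (1+i)^(-n)) / i
= 424 * (1 - (1+0.02)^(-12)) / 0.02
= 424 * (1 - 0.788493) / 0.02
= 424 * 10.575341
= 4483.9447


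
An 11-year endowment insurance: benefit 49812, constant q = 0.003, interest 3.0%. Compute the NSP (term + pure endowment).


Term component = 1363.3283
Pure endowment = 11_p_x * v^11 * benefit = 0.967491 * 0.722421 * 49812 = 34815.3888
NSP = 36178.7171


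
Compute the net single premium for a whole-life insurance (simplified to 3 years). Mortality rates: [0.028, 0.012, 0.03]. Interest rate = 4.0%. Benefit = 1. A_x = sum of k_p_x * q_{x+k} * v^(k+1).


v = 0.961538
Year 0: k_p_x=1.0, q=0.028, term=0.026923
Year 1: k_p_x=0.972, q=0.012, term=0.010784
Year 2: k_p_x=0.960336, q=0.03, term=0.025612
A_x = 0.0633


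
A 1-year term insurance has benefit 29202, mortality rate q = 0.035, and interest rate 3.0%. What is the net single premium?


NSP = benefit * q * v
v = 1/(1+i) = 0.970874
NSP = 29202 * 0.035 * 0.970874
= 992.301


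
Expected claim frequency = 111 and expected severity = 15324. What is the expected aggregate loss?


E[S] = E[N] * E[X]
= 111 * 15324
= 1.7010e+06


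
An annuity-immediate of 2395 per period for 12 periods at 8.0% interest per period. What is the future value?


FV = PMT * ((1+i)^n - 1) / i
= 2395 * ((1.08)^12 - 1) / 0.08
= 2395 * (2.51817 - 1) / 0.08
= 45450.2179


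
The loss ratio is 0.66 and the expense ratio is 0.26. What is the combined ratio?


Combined ratio = loss ratio + expense ratio
= 0.66 + 0.26
= 0.92


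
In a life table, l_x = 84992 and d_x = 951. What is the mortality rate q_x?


q_x = d_x / l_x
= 951 / 84992
= 0.0112


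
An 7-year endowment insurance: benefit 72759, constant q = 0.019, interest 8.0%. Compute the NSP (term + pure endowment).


Term component = 6839.8816
Pure endowment = 7_p_x * v^7 * benefit = 0.874345 * 0.58349 * 72759 = 37119.6168
NSP = 43959.4985


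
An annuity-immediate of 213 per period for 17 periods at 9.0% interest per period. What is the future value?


FV = PMT * ((1+i)^n - 1) / i
= 213 * ((1.09)^17 - 1) / 0.09
= 213 * (4.327633 - 1) / 0.09
= 7875.3991


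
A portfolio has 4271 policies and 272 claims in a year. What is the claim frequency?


frequency = claims / policies
= 272 / 4271
= 0.0637


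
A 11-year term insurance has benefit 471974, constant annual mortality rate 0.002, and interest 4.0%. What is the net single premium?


NSP = benefit * sum_{k=0}^{n-1} k_p_x * q * v^(k+1)
With constant q=0.002, v=0.961538
Sum = 0.01736
NSP = 471974 * 0.01736
= 8193.6438


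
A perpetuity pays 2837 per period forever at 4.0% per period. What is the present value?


PV = PMT / i
= 2837 / 0.04
= 70925.0


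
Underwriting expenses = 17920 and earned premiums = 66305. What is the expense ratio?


Expense ratio = expenses / premiums
= 17920 / 66305
= 0.2703


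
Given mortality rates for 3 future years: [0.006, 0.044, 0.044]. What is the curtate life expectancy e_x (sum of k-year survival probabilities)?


e_x = sum_{k=1}^{n} k_p_x
k_p_x values:
  1_p_x = 0.994
  2_p_x = 0.950264
  3_p_x = 0.908452
e_x = 2.8527


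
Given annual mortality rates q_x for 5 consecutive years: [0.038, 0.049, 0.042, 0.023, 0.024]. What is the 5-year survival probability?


p_k = 1 - q_k for each year
Survival = product of (1 - q_k)
= 0.962 * 0.951 * 0.958 * 0.977 * 0.976
= 0.8357


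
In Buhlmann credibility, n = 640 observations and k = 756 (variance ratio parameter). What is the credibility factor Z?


Z = n / (n + k)
= 640 / (640 + 756)
= 640 / 1396
= 0.4585


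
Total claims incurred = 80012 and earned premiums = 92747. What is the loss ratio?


Loss ratio = claims / premiums
= 80012 / 92747
= 0.8627


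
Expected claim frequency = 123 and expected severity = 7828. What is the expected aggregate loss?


E[S] = E[N] * E[X]
= 123 * 7828
= 962844


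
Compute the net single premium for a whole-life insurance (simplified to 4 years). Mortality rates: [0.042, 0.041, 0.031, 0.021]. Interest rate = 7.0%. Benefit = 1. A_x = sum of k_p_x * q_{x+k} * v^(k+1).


v = 0.934579
Year 0: k_p_x=1.0, q=0.042, term=0.039252
Year 1: k_p_x=0.958, q=0.041, term=0.034307
Year 2: k_p_x=0.918722, q=0.031, term=0.023248
Year 3: k_p_x=0.890242, q=0.021, term=0.014262
A_x = 0.1111


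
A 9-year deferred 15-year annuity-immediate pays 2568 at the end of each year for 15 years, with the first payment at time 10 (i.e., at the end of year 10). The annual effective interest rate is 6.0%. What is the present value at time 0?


PV at time 9 of the 15-year annuity-immediate:
a_n = 2568 * (1-(1+0.06)^(-15))/0.06 = 24941.0554
Discount back 9 years to time 0:
PV = 24941.0554 * (1+0.06)^(-9)
= 24941.0554 * 0.591898
= 14762.5724


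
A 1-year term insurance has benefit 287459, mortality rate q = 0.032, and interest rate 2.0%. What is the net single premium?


NSP = benefit * q * v
v = 1/(1+i) = 0.980392
NSP = 287459 * 0.032 * 0.980392
= 9018.3216


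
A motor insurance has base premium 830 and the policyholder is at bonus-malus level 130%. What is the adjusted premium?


adjusted = base * BM_level / 100
= 830 * 130 / 100
= 830 * 1.3
= 1079.0


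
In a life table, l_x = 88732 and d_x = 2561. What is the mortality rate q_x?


q_x = d_x / l_x
= 2561 / 88732
= 0.0289


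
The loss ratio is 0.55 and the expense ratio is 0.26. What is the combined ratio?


Combined ratio = loss ratio + expense ratio
= 0.55 + 0.26
= 0.81


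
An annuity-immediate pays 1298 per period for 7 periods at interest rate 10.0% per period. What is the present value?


PV = PMT * (1 - (1+i)^(-n)) / i
= 1298 * (1 - (1+0.1)^(-7)) / 0.1
= 1298 * (1 - 0.513158) / 0.1
= 1298 * 4.868419
= 6319.2076


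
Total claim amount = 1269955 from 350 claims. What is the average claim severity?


severity = total / number
= 1269955 / 350
= 3628.4429


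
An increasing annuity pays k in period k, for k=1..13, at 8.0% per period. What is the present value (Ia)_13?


(Ia)_n = sum_{k=1}^{n} k * v^k, v = 1/(1+i)
v = 0.925926
Sum computed term by term:
(Ia)_13 = 46.9501


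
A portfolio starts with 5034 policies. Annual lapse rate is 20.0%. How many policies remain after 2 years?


remaining = initial * (1 - lapse)^years
= 5034 * (1 - 0.2)^2
= 5034 * 0.64
= 3221.76


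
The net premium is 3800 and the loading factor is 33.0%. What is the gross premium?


Gross = net * (1 + loading)
= 3800 * (1 + 0.33)
= 3800 * 1.33
= 5054.0


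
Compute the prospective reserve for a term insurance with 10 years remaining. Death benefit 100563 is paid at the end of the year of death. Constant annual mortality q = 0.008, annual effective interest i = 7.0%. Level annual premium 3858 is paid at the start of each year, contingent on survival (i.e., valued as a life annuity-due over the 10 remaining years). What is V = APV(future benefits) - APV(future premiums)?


v = 1/(1+i) = 0.934579
APV(future benefits) per unit = sum_{k=0}^{9} k_p_x * q * v^(k+1) = 0.05445
APV(future benefits) = 100563 * 0.05445 = 5475.6337
Life annuity-due factor ä_{x:10} = sum_{k=0}^{9} k_p_x * v^k = 7.282659
APV(future premiums) = 3858 * 7.282659 = 28096.4975
V = 5475.6337 - 28096.4975
= -22620.8638


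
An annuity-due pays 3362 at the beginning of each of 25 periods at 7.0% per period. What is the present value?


PV_due = PMT * (1-(1+i)^(-n))/i * (1+i)
PV_immediate = 39179.3466
PV_due = 39179.3466 * 1.07
= 41921.9009


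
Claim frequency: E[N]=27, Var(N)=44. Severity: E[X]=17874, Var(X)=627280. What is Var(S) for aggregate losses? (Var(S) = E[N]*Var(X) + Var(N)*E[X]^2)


Var(S) = E[N]*Var(X) + Var(N)*E[X]^2
= 27*627280 + 44*17874^2
= 16936560 + 14057114544
= 1.4074e+10


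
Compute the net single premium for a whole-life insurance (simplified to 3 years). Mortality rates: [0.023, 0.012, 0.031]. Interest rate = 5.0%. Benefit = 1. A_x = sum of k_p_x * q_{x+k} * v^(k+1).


v = 0.952381
Year 0: k_p_x=1.0, q=0.023, term=0.021905
Year 1: k_p_x=0.977, q=0.012, term=0.010634
Year 2: k_p_x=0.965276, q=0.031, term=0.025849
A_x = 0.0584


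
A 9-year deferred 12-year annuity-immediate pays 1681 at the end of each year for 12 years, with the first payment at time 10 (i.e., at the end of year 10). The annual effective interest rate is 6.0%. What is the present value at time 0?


PV at time 9 of the 12-year annuity-immediate:
a_n = 1681 * (1-(1+0.06)^(-12))/0.06 = 14093.2417
Discount back 9 years to time 0:
PV = 14093.2417 * (1+0.06)^(-9)
= 14093.2417 * 0.591898
= 8341.7681


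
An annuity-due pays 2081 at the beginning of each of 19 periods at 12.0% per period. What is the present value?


PV_due = PMT * (1-(1+i)^(-n))/i * (1+i)
PV_immediate = 15328.1816
PV_due = 15328.1816 * 1.12
= 17167.5634


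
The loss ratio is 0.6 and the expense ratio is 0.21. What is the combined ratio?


Combined ratio = loss ratio + expense ratio
= 0.6 + 0.21
= 0.81


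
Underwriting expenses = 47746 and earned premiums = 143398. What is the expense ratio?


Expense ratio = expenses / premiums
= 47746 / 143398
= 0.333


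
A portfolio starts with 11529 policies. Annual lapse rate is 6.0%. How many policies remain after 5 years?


remaining = initial * (1 - lapse)^years
= 11529 * (1 - 0.06)^5
= 11529 * 0.733904
= 8461.1795


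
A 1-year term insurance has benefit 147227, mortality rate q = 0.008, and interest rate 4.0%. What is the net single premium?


NSP = benefit * q * v
v = 1/(1+i) = 0.961538
NSP = 147227 * 0.008 * 0.961538
= 1132.5154


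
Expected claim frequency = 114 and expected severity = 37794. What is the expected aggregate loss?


E[S] = E[N] * E[X]
= 114 * 37794
= 4.3085e+06


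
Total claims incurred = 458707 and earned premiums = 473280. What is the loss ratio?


Loss ratio = claims / premiums
= 458707 / 473280
= 0.9692


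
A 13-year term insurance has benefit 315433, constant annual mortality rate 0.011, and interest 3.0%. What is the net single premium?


NSP = benefit * sum_{k=0}^{n-1} k_p_x * q * v^(k+1)
With constant q=0.011, v=0.970874
Sum = 0.110067
NSP = 315433 * 0.110067
= 34718.7963


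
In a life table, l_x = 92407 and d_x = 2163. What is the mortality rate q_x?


q_x = d_x / l_x
= 2163 / 92407
= 0.0234


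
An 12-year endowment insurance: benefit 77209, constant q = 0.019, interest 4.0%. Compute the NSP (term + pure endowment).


Term component = 12527.257
Pure endowment = 12_p_x * v^12 * benefit = 0.79438 * 0.624597 * 77209 = 38308.5703
NSP = 50835.8273


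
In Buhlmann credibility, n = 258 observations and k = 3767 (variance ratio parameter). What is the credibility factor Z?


Z = n / (n + k)
= 258 / (258 + 3767)
= 258 / 4025
= 0.0641


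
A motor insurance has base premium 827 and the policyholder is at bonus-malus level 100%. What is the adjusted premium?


adjusted = base * BM_level / 100
= 827 * 100 / 100
= 827 * 1.0
= 827.0


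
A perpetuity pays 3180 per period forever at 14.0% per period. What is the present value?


PV = PMT / i
= 3180 / 0.14
= 22714.2857


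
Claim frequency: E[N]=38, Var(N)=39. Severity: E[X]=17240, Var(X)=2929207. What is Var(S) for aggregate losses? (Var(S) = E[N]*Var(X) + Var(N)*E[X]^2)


Var(S) = E[N]*Var(X) + Var(N)*E[X]^2
= 38*2929207 + 39*17240^2
= 111309866 + 11591486400
= 1.1703e+10


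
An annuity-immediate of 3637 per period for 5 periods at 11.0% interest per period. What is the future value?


FV = PMT * ((1+i)^n - 1) / i
= 3637 * ((1.11)^5 - 1) / 0.11
= 3637 * (1.685058 - 1) / 0.11
= 22650.5137


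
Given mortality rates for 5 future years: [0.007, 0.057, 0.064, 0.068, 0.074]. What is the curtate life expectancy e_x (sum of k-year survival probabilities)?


e_x = sum_{k=1}^{n} k_p_x
k_p_x values:
  1_p_x = 0.993
  2_p_x = 0.936399
  3_p_x = 0.876469
  4_p_x = 0.81687
  5_p_x = 0.756421
e_x = 4.3792


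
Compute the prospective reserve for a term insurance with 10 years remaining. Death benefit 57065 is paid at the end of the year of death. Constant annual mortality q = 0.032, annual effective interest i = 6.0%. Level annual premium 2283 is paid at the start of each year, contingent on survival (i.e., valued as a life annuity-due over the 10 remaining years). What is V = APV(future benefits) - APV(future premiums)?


v = 1/(1+i) = 0.943396
APV(future benefits) per unit = sum_{k=0}^{9} k_p_x * q * v^(k+1) = 0.207526
APV(future benefits) = 57065 * 0.207526 = 11842.4872
Life annuity-due factor ä_{x:10} = sum_{k=0}^{9} k_p_x * v^k = 6.874308
APV(future premiums) = 2283 * 6.874308 = 15694.0453
V = 11842.4872 - 15694.0453
= -3851.5581


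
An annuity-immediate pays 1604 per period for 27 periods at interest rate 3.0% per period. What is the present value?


PV = PMT * (1 - (1+i)^(-n)) / i
= 1604 * (1 - (1+0.03)^(-27)) / 0.03
= 1604 * (1 - 0.450189) / 0.03
= 1604 * 18.327031
= 29396.5585


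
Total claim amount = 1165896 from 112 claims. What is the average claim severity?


severity = total / number
= 1165896 / 112
= 10409.7857


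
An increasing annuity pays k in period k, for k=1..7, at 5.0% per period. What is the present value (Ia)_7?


(Ia)_n = sum_{k=1}^{n} k * v^k, v = 1/(1+i)
v = 0.952381
Sum computed term by term:
(Ia)_7 = 22.0185


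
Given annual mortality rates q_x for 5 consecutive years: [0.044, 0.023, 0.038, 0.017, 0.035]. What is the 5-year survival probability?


p_k = 1 - q_k for each year
Survival = product of (1 - q_k)
= 0.956 * 0.977 * 0.962 * 0.983 * 0.965
= 0.8523


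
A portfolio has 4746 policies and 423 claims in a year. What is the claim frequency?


frequency = claims / policies
= 423 / 4746
= 0.0891


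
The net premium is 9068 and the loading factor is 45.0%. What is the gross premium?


Gross = net * (1 + loading)
= 9068 * (1 + 0.45)
= 9068 * 1.45
= 13148.6


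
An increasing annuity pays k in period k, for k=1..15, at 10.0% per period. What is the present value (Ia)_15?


(Ia)_n = sum_{k=1}^{n} k * v^k, v = 1/(1+i)
v = 0.909091
Sum computed term by term:
(Ia)_15 = 47.7581


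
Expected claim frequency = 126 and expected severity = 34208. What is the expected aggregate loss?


E[S] = E[N] * E[X]
= 126 * 34208
= 4.3102e+06


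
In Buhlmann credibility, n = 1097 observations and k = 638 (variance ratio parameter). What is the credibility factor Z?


Z = n / (n + k)
= 1097 / (1097 + 638)
= 1097 / 1735
= 0.6323


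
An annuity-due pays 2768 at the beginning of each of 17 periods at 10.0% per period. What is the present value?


PV_due = PMT * (1-(1+i)^(-n))/i * (1+i)
PV_immediate = 22203.6596
PV_due = 22203.6596 * 1.1
= 24424.0255


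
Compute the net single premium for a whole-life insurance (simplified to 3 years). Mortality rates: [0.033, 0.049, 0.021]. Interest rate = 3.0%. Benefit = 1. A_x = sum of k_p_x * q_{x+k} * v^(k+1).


v = 0.970874
Year 0: k_p_x=1.0, q=0.033, term=0.032039
Year 1: k_p_x=0.967, q=0.049, term=0.044663
Year 2: k_p_x=0.919617, q=0.021, term=0.017673
A_x = 0.0944


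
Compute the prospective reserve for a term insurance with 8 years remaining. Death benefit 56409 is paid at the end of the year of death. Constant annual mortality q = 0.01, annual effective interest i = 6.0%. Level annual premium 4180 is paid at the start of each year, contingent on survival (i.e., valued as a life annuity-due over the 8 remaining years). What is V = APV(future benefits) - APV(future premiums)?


v = 1/(1+i) = 0.943396
APV(future benefits) per unit = sum_{k=0}^{7} k_p_x * q * v^(k+1) = 0.060151
APV(future benefits) = 56409 * 0.060151 = 3393.0704
Life annuity-due factor ä_{x:8} = sum_{k=0}^{7} k_p_x * v^k = 6.37603
APV(future premiums) = 4180 * 6.37603 = 26651.804
V = 3393.0704 - 26651.804
= -23258.7337


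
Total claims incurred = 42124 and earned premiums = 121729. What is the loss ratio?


Loss ratio = claims / premiums
= 42124 / 121729
= 0.346


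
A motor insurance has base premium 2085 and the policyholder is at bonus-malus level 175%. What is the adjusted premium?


adjusted = base * BM_level / 100
= 2085 * 175 / 100
= 2085 * 1.75
= 3648.75


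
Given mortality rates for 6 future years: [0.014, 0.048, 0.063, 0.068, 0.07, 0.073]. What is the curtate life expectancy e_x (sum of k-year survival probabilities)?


e_x = sum_{k=1}^{n} k_p_x
k_p_x values:
  1_p_x = 0.986
  2_p_x = 0.938672
  3_p_x = 0.879536
  4_p_x = 0.819727
  5_p_x = 0.762346
  6_p_x = 0.706695
e_x = 5.093


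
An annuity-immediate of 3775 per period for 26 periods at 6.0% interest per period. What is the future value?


FV = PMT * ((1+i)^n - 1) / i
= 3775 * ((1.06)^26 - 1) / 0.06
= 3775 * (4.549383 - 1) / 0.06
= 223315.3448


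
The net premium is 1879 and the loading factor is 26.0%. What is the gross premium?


Gross = net * (1 + loading)
= 1879 * (1 + 0.26)
= 1879 * 1.26
= 2367.54


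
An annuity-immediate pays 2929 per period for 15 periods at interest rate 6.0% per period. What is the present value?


PV = PMT * (1 - (1+i)^(-n)) / i
= 2929 * (1 - (1+0.06)^(-15)) / 0.06
= 2929 * (1 - 0.417265) / 0.06
= 2929 * 9.712249
= 28447.1773


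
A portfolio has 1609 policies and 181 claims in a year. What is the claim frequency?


frequency = claims / policies
= 181 / 1609
= 0.1125


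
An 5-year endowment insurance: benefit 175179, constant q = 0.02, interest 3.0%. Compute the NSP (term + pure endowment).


Term component = 15434.67
Pure endowment = 5_p_x * v^5 * benefit = 0.903921 * 0.862609 * 175179 = 136592.3251
NSP = 152026.9951


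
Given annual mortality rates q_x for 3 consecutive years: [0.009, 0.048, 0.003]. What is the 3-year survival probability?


p_k = 1 - q_k for each year
Survival = product of (1 - q_k)
= 0.991 * 0.952 * 0.997
= 0.9406


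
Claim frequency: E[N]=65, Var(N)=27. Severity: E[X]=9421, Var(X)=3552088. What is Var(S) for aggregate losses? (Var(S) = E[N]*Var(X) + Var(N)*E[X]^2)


Var(S) = E[N]*Var(X) + Var(N)*E[X]^2
= 65*3552088 + 27*9421^2
= 230885720 + 2396391507
= 2.6273e+09


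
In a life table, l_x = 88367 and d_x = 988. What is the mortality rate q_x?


q_x = d_x / l_x
= 988 / 88367
= 0.0112
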